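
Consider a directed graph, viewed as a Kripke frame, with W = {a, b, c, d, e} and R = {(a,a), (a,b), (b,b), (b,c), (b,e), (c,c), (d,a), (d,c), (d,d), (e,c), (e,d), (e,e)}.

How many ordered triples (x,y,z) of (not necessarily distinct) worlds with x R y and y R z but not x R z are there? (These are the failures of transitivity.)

Enumerating: (a,b,c), (a,b,e), (b,e,d), (d,a,b), (e,d,a).

5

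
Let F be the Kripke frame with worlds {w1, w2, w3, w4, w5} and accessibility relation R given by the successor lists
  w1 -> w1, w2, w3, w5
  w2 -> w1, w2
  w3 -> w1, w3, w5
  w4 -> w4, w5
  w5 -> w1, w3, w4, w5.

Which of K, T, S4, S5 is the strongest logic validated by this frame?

T

Reflexive (axiom T): yes — every world is R-related to itself.
Transitive (axiom 4): no — w1 R w5 and w5 R w4, but not w1 R w4.
Euclidean (axiom 5): no — w1 R w2 and w1 R w3, but not w2 R w3.
So F validates K, T; S4 would additionally require R to be transitive. The strongest is T.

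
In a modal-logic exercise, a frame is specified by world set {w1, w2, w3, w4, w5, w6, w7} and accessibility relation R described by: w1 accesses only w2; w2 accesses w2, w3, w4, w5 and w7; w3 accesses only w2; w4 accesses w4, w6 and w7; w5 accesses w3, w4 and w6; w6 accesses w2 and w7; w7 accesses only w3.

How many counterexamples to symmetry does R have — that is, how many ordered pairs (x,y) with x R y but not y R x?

Enumerating: (w1,w2), (w2,w4), (w2,w5), (w2,w7), (w4,w6), (w4,w7), (w5,w3), (w5,w4), (w5,w6), (w6,w2), (w6,w7), (w7,w3).

12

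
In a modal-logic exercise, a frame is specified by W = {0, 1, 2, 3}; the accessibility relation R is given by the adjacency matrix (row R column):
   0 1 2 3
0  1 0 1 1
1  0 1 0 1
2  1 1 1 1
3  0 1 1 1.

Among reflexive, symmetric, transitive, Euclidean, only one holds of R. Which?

reflexive

Reflexive: yes — every world is R-related to itself.
Symmetric: no — 0 R 3 but not 3 R 0.
Transitive: no — 0 R 2 and 2 R 1, but not 0 R 1.
Euclidean: no — 2 R 0 and 2 R 1, but not 0 R 1.
Only reflexive holds.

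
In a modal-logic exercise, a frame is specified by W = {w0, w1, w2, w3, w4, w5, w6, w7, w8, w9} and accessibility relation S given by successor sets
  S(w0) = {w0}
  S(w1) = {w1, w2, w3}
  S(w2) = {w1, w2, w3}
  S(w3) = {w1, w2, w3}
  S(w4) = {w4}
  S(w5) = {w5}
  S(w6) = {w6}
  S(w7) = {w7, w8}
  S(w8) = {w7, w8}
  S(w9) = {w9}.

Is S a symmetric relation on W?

Symmetric: yes — every pair in S has its reverse in S.

Yes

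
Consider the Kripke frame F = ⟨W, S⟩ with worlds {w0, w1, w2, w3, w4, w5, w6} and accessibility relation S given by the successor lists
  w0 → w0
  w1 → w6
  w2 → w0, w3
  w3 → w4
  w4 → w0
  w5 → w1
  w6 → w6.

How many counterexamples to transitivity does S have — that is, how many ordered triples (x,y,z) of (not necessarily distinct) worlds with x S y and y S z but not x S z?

Enumerating: (w2,w3,w4), (w3,w4,w0), (w5,w1,w6).

3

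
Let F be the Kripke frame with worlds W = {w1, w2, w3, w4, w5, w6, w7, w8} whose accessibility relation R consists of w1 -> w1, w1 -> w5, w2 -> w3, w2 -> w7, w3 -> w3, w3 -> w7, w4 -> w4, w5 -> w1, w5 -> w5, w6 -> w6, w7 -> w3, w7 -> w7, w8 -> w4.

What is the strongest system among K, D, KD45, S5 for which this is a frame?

Serial (axiom D): yes — every world has a successor (e.g. w1 R w1).
Euclidean (axiom 5): yes — any two successors of a common world are R-related.
Transitive (axiom 4): yes — every two-step R-path is closed by a direct edge.
Reflexive (axiom T): no — w2 is not related to itself.
So F validates K, D, KD45; S5 would additionally require R to be reflexive. The strongest is KD45.

KD45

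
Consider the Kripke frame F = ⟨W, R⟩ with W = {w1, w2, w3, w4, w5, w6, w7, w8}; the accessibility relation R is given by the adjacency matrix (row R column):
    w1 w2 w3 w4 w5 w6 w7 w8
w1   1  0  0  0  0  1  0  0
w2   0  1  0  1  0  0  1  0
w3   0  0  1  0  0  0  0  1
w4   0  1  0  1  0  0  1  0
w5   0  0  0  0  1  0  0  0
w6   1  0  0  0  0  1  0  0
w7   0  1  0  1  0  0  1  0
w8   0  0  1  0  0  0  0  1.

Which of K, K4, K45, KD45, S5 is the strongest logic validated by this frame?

Transitive (axiom 4): yes — every two-step R-path is closed by a direct edge.
Euclidean (axiom 5): yes — any two successors of a common world are R-related.
Serial (axiom D): yes — every world has a successor (e.g. w1 R w1).
Reflexive (axiom T): yes — every world is R-related to itself.
So F validates K, K4, K45, KD45, S5. The strongest is S5.

S5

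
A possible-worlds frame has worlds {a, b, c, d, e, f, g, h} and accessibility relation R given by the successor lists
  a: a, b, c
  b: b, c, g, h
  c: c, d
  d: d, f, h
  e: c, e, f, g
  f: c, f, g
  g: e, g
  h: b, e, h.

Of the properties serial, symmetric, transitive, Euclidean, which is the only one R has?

serial

Serial: yes — every world has a successor (e.g. a R a).
Symmetric: no — a R b but not b R a.
Transitive: no — a R b and b R g, but not a R g.
Euclidean: no — a R c and a R b, but not c R b.
Only serial holds.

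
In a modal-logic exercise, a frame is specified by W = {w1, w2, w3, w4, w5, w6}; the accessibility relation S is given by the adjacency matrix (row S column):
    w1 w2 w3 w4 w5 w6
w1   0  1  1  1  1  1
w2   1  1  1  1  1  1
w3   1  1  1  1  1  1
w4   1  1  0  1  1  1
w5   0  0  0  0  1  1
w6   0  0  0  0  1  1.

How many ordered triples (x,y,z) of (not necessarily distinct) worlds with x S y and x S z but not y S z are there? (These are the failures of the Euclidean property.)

Enumerating: (w1,w4,w3), (w1,w5,w2), (w1,w5,w3), (w1,w5,w4), (w1,w6,w2), (w1,w6,w3), (w1,w6,w4), (w2,w1,w1), (w2,w4,w3), (w2,w5,w1), (w2,w5,w2), (w2,w5,w3), … and 22 more.
Total: 34.

34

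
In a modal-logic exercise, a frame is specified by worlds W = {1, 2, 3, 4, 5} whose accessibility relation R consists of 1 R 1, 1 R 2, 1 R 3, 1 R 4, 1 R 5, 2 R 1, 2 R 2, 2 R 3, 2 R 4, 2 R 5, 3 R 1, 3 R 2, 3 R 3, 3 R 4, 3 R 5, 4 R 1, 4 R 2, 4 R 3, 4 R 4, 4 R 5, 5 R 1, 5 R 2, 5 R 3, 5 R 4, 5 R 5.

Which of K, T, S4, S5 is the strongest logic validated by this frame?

Reflexive (axiom T): yes — every world is R-related to itself.
Transitive (axiom 4): yes — every two-step R-path is closed by a direct edge.
Euclidean (axiom 5): yes — any two successors of a common world are R-related.
So F validates K, T, S4, S5. The strongest is S5.

S5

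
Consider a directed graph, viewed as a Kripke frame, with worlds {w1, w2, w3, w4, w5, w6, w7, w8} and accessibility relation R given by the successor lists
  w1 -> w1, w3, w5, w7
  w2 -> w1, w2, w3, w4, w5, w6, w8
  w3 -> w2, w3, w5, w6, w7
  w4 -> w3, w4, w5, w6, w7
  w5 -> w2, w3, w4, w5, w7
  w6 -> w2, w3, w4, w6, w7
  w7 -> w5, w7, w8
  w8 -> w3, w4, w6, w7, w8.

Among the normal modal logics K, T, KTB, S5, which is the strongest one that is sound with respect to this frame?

Reflexive (axiom T): yes — every world is R-related to itself.
Symmetric (axiom B): no — w1 R w3 but not w3 R w1.
Euclidean (axiom 5): no — w1 R w7 and w1 R w3, but not w7 R w3.
So F validates K, T; KTB would additionally require R to be symmetric. The strongest is T.

T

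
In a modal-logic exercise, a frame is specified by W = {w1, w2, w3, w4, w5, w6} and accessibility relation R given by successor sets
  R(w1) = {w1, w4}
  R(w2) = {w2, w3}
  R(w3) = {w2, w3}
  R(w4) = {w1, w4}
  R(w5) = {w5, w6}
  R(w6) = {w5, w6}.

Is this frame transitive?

Yes

Transitive: yes — every two-step R-path is closed by a direct edge.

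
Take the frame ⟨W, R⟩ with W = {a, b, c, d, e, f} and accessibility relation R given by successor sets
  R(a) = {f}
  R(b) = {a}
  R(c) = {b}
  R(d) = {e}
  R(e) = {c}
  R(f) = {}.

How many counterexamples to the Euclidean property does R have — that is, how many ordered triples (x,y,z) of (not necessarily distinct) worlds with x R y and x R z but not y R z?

5

Enumerating: (a,f,f), (b,a,a), (c,b,b), (d,e,e), (e,c,c).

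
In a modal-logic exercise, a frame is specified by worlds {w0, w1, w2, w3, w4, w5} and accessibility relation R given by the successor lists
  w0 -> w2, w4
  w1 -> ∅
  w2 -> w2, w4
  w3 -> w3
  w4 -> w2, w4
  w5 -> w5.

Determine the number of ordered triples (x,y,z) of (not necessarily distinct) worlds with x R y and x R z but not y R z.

R is Euclidean; there are no such tuples.

0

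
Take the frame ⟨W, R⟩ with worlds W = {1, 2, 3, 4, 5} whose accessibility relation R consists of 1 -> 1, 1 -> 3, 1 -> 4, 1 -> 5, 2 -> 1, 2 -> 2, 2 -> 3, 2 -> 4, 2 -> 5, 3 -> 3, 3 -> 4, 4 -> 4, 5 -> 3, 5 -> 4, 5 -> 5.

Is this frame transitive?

Yes

Transitive: yes — every two-step R-path is closed by a direct edge.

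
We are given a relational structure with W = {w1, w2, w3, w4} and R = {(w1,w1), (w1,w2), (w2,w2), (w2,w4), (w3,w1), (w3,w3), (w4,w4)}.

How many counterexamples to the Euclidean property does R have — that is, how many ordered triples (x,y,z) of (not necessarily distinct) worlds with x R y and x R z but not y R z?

3

Enumerating: (w1,w2,w1), (w2,w4,w2), (w3,w1,w3).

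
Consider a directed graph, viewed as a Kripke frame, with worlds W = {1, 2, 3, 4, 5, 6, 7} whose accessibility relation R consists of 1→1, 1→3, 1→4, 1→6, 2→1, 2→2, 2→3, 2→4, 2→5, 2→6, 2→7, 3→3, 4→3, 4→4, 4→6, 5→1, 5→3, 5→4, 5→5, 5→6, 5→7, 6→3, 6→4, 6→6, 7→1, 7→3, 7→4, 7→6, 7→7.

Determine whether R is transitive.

Yes

Transitive: yes — every two-step R-path is closed by a direct edge.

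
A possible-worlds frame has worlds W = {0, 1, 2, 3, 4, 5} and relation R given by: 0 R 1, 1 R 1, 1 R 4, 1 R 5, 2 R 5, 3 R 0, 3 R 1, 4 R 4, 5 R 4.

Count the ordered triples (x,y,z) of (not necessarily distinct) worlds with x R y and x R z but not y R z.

Enumerating: (1,4,1), (1,4,5), (1,5,1), (1,5,5), (2,5,5), (3,0,0), (3,1,0).

7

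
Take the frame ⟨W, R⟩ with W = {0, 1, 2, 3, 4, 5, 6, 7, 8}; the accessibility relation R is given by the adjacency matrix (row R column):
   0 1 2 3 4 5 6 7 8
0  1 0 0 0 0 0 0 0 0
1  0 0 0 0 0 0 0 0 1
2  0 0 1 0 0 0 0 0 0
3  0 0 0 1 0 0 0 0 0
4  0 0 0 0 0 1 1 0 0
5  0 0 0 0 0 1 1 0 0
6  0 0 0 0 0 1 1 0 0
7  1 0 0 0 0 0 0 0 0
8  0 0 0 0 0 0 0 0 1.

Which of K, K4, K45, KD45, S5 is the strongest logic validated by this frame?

KD45

Transitive (axiom 4): yes — every two-step R-path is closed by a direct edge.
Euclidean (axiom 5): yes — any two successors of a common world are R-related.
Serial (axiom D): yes — every world has a successor (e.g. 0 R 0).
Reflexive (axiom T): no — 1 is not related to itself.
So F validates K, K4, K45, KD45; S5 would additionally require R to be reflexive. The strongest is KD45.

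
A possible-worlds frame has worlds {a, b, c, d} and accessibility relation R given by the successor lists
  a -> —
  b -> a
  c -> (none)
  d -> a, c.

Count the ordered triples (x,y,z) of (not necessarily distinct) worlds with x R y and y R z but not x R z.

0

R is transitive; there are no such tuples.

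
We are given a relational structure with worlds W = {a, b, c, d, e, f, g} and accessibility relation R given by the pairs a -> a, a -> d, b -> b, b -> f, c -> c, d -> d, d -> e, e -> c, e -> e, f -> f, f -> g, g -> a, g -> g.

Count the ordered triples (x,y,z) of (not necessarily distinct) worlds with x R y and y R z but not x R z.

5

Enumerating: (a,d,e), (b,f,g), (d,e,c), (f,g,a), (g,a,d).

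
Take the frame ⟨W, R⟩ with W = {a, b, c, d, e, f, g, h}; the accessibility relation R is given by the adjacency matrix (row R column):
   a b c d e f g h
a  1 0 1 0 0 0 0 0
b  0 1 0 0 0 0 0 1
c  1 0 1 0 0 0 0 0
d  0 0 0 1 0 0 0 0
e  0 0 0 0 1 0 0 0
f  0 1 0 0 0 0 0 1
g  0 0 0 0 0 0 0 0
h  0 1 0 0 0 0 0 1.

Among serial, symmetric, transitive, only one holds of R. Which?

transitive

Serial: no — g has no R-successor.
Symmetric: no — f R b but not b R f.
Transitive: yes — every two-step R-path is closed by a direct edge.
Only transitive holds.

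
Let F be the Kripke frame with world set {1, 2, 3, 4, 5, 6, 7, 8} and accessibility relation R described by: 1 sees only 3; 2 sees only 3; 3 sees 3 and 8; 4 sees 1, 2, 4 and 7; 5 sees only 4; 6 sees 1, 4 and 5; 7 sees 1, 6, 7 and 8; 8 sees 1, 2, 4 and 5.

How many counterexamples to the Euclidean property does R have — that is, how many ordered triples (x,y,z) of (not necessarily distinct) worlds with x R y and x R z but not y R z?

Enumerating: (3,8,3), (3,8,8), (4,1,1), (4,1,2), (4,1,4), (4,1,7), (4,2,1), (4,2,2), (4,2,4), (4,2,7), (4,7,2), (4,7,4), … and 28 more.
Total: 40.

40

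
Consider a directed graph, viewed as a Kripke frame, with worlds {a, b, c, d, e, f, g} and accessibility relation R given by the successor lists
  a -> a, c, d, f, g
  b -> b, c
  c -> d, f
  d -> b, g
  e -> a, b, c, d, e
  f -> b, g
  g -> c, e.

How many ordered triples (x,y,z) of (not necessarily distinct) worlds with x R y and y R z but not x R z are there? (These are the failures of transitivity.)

24

Enumerating: (a,d,b), (a,f,b), (a,g,e), (b,c,d), (b,c,f), (c,d,b), (c,d,g), (c,f,b), (c,f,g), (d,b,c), (d,g,c), (d,g,e), … and 12 more.
Total: 24.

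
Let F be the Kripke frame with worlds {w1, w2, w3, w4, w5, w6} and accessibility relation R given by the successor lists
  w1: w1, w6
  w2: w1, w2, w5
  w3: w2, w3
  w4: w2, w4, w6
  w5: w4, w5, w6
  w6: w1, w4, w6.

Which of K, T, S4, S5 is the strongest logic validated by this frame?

Reflexive (axiom T): yes — every world is R-related to itself.
Transitive (axiom 4): no — w1 R w6 and w6 R w4, but not w1 R w4.
Euclidean (axiom 5): no — w2 R w1 and w2 R w5, but not w1 R w5.
So F validates K, T; S4 would additionally require R to be transitive. The strongest is T.

T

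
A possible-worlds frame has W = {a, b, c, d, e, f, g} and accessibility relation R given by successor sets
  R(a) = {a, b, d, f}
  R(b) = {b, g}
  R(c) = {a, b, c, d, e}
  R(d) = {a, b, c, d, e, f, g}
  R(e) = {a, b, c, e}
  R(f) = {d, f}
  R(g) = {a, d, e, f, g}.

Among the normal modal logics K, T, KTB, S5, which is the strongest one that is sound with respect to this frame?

T

Reflexive (axiom T): yes — every world is R-related to itself.
Symmetric (axiom B): no — a R b but not b R a.
Euclidean (axiom 5): no — a R b and a R d, but not b R d.
So F validates K, T; KTB would additionally require R to be symmetric. The strongest is T.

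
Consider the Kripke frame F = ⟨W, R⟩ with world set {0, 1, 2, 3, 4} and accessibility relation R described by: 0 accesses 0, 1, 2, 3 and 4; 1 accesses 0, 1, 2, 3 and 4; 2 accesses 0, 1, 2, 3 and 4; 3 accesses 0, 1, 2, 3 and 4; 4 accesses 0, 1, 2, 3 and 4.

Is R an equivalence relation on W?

Yes

Reflexive: yes — every world is R-related to itself.
Symmetric: yes — every pair in R has its reverse in R.
Transitive: yes — every two-step R-path is closed by a direct edge.
So R is an equivalence relation.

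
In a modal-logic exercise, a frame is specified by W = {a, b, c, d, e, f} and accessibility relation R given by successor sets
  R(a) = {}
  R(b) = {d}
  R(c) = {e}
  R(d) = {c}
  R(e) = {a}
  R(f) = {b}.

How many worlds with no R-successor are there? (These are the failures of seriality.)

Enumerating: a.

1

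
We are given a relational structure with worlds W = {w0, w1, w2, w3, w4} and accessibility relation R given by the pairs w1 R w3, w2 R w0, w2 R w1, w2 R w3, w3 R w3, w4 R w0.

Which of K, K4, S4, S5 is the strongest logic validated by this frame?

K4

Transitive (axiom 4): yes — every two-step R-path is closed by a direct edge.
Reflexive (axiom T): no — w0 is not related to itself.
Euclidean (axiom 5): no — w2 R w0 and w2 R w1, but not w0 R w1.
So F validates K, K4; S4 would additionally require R to be reflexive. The strongest is K4.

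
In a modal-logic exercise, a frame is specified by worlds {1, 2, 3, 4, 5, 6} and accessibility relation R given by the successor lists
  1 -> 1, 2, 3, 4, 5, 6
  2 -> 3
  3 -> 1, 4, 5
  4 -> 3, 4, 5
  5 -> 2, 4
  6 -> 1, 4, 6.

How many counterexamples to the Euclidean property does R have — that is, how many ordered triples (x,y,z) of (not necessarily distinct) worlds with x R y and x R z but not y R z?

30

Enumerating: (1,2,1), (1,2,2), (1,2,4), (1,2,5), (1,2,6), (1,3,2), (1,3,3), (1,3,6), (1,4,1), (1,4,2), (1,4,6), (1,5,1), … and 18 more.
Total: 30.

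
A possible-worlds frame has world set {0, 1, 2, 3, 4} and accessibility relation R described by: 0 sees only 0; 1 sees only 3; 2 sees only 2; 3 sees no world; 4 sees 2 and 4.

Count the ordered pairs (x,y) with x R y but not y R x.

2

Enumerating: (1,3), (4,2).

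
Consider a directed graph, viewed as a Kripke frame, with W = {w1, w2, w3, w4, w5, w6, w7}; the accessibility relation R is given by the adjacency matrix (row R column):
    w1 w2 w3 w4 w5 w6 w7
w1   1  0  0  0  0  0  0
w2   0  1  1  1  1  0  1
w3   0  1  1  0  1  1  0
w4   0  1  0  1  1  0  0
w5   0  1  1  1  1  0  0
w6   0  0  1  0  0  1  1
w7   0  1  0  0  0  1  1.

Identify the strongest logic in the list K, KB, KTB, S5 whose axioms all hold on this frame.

Symmetric (axiom B): yes — every pair in R has its reverse in R.
Reflexive (axiom T): yes — every world is R-related to itself.
Euclidean (axiom 5): no — w2 R w3 and w2 R w4, but not w3 R w4.
So F validates K, KB, KTB; S5 would additionally require R to be Euclidean. The strongest is KTB.

KTB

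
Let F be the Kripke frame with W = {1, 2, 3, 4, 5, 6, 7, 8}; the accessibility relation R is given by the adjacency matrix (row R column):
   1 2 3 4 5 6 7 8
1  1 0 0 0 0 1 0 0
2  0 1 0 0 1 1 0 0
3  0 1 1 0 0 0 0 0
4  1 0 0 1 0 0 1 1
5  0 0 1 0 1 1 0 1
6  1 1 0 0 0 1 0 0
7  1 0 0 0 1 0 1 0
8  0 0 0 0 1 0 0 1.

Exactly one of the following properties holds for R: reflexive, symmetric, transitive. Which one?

Reflexive: yes — every world is R-related to itself.
Symmetric: no — 2 R 5 but not 5 R 2.
Transitive: no — 1 R 6 and 6 R 2, but not 1 R 2.
Only reflexive holds.

reflexive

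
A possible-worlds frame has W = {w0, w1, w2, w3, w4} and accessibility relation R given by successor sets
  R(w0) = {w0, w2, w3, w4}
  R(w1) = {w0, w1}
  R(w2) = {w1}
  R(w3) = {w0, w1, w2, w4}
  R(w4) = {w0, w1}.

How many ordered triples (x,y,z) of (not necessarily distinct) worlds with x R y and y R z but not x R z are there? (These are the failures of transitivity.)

11

Enumerating: (w0,w2,w1), (w0,w3,w1), (w0,w4,w1), (w1,w0,w2), (w1,w0,w3), (w1,w0,w4), (w2,w1,w0), (w3,w0,w3), (w4,w0,w2), (w4,w0,w3), (w4,w0,w4).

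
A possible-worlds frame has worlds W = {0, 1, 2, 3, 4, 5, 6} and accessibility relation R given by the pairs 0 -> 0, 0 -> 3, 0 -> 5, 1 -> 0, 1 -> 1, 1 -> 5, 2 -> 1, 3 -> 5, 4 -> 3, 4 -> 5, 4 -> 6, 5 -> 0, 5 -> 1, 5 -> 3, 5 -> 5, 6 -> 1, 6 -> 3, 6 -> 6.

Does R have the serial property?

Yes

Serial: yes — every world has a successor (e.g. 0 R 0).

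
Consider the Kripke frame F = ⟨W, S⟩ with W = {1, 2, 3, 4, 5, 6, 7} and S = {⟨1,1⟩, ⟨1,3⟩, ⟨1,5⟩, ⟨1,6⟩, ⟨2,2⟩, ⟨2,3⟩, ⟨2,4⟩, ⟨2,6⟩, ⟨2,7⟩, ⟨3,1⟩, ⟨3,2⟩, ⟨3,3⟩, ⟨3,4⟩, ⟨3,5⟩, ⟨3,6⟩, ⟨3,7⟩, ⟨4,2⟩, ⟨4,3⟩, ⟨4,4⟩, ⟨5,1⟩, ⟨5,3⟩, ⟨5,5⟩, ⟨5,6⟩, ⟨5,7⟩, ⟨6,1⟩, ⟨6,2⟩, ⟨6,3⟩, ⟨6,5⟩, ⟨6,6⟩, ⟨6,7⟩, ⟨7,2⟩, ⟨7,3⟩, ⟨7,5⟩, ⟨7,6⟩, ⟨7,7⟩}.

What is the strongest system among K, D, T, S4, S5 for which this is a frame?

Serial (axiom D): yes — every world has a successor (e.g. 1 S 1).
Reflexive (axiom T): yes — every world is S-related to itself.
Transitive (axiom 4): no — 1 S 3 and 3 S 2, but not 1 S 2.
Euclidean (axiom 5): no — 2 S 4 and 2 S 6, but not 4 S 6.
So F validates K, D, T; S4 would additionally require S to be transitive. The strongest is T.

T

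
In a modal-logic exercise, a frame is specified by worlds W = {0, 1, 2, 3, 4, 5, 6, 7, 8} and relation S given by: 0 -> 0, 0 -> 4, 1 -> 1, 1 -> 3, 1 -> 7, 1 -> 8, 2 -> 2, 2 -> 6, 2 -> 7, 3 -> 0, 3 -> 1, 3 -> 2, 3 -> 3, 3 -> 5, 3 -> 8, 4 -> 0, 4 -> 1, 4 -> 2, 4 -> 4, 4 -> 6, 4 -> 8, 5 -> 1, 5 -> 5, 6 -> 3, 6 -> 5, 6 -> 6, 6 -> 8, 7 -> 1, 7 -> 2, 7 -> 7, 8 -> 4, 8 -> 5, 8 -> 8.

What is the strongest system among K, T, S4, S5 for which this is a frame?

T

Reflexive (axiom T): yes — every world is S-related to itself.
Transitive (axiom 4): no — 0 S 4 and 4 S 1, but not 0 S 1.
Euclidean (axiom 5): no — 1 S 3 and 1 S 7, but not 3 S 7.
So F validates K, T; S4 would additionally require S to be transitive. The strongest is T.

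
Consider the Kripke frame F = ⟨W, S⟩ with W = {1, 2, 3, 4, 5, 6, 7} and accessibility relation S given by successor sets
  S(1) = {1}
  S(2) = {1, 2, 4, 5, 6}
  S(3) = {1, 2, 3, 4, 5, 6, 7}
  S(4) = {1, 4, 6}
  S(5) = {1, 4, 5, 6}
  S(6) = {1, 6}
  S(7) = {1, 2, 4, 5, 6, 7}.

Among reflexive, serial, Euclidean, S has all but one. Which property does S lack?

Reflexive: yes — every world is S-related to itself.
Serial: yes — every world has a successor (e.g. 1 S 1).
Euclidean: no — 2 S 1 and 2 S 4, but not 1 S 4.
Only Euclidean fails.

Euclidean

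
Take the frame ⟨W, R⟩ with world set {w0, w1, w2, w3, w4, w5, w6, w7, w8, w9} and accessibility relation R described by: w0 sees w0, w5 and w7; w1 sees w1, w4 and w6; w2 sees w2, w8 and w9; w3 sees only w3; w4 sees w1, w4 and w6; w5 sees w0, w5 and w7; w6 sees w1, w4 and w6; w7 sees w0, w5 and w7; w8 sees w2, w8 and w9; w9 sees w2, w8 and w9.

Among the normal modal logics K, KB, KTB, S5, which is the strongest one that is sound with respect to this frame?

Symmetric (axiom B): yes — every pair in R has its reverse in R.
Reflexive (axiom T): yes — every world is R-related to itself.
Euclidean (axiom 5): yes — any two successors of a common world are R-related.
So F validates K, KB, KTB, S5. The strongest is S5.

S5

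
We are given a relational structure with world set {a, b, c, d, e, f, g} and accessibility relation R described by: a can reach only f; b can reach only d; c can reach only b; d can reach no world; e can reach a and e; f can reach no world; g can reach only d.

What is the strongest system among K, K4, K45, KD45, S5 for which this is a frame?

K

Transitive (axiom 4): no — c R b and b R d, but not c R d.
Euclidean (axiom 5): no — a R f and a R f, but not f R f.
Serial (axiom D): no — d has no R-successor.
Reflexive (axiom T): no — a is not related to itself.
So F validates K; K4 would additionally require R to be transitive. The strongest is K.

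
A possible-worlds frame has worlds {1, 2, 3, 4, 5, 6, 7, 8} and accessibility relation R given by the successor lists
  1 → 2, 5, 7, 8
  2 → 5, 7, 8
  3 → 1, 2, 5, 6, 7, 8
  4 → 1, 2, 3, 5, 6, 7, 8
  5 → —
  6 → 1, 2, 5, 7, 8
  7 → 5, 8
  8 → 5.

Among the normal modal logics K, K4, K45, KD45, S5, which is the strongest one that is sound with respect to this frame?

Transitive (axiom 4): yes — every two-step R-path is closed by a direct edge.
Euclidean (axiom 5): no — 1 R 5 and 1 R 2, but not 5 R 2.
Serial (axiom D): no — 5 has no R-successor.
Reflexive (axiom T): no — 1 is not related to itself.
So F validates K, K4; K45 would additionally require R to be Euclidean. The strongest is K4.

K4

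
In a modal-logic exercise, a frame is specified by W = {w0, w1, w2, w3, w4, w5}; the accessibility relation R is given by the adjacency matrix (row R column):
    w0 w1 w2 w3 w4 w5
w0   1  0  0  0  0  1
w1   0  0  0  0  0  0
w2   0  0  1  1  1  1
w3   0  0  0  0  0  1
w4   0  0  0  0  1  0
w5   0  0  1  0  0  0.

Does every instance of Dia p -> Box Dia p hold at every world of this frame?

Axiom 5 corresponds to the accessibility relation being Euclidean.
Euclidean: no — w2 R w3 and w2 R w4, but not w3 R w4.

No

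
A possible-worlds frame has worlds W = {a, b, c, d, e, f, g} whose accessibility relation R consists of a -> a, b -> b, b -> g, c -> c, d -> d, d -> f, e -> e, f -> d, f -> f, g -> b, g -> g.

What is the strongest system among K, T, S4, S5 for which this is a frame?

S5

Reflexive (axiom T): yes — every world is R-related to itself.
Transitive (axiom 4): yes — every two-step R-path is closed by a direct edge.
Euclidean (axiom 5): yes — any two successors of a common world are R-related.
So F validates K, T, S4, S5. The strongest is S5.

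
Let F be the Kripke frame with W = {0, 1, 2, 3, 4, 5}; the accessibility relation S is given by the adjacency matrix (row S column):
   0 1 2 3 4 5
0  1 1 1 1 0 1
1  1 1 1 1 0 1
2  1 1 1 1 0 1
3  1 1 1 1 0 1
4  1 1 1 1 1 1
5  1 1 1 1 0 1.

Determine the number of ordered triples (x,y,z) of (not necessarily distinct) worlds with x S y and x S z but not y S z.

5

Enumerating: (4,0,4), (4,1,4), (4,2,4), (4,3,4), (4,5,4).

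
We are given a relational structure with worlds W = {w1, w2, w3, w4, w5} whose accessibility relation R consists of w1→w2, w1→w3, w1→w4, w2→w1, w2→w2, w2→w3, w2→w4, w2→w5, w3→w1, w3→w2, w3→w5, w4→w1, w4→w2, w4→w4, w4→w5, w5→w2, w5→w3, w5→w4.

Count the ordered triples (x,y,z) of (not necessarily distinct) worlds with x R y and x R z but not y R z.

Enumerating: (w1,w3,w3), (w1,w3,w4), (w1,w4,w3), (w2,w1,w1), (w2,w1,w5), (w2,w3,w3), (w2,w3,w4), (w2,w4,w3), (w2,w5,w1), (w2,w5,w5), (w3,w1,w1), (w3,w1,w5), … and 9 more.
Total: 21.

21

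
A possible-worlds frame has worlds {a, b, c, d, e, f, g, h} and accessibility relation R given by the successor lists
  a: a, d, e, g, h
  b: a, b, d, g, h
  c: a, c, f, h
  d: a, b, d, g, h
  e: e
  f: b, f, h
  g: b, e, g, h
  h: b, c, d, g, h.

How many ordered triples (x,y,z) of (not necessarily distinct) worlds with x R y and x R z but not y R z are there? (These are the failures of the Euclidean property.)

Enumerating: (a,d,e), (a,e,a), (a,e,d), (a,e,g), (a,e,h), (a,g,a), (a,g,d), (a,h,a), (a,h,e), (b,a,b), (b,g,a), (b,g,d), … and 25 more.
Total: 37.

37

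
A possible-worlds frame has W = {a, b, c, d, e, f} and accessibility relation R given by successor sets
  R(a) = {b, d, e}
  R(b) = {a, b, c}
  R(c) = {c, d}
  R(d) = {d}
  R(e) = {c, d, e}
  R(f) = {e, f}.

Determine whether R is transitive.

No

Transitive: no — a R b and b R c, but not a R c.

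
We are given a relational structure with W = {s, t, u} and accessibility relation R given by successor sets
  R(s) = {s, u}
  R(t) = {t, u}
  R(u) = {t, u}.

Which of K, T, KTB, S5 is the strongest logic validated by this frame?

Reflexive (axiom T): yes — every world is R-related to itself.
Symmetric (axiom B): no — s R u but not u R s.
Euclidean (axiom 5): no — s R u and s R s, but not u R s.
So F validates K, T; KTB would additionally require R to be symmetric. The strongest is T.

T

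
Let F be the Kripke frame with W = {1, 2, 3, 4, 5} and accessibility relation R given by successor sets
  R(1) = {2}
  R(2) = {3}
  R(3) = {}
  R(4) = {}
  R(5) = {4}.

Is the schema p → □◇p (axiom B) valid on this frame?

No

Axiom B corresponds to the accessibility relation being symmetric.
Symmetric: no — 1 R 2 but not 2 R 1.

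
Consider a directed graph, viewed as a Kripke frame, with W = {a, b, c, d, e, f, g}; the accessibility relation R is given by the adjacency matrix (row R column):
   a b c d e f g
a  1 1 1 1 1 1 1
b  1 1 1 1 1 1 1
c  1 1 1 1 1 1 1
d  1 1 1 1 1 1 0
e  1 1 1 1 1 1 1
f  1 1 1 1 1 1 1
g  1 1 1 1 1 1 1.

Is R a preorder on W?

Reflexive: yes — every world is R-related to itself.
Transitive: no — d R a and a R g, but not d R g.
So R is not a preorder.

No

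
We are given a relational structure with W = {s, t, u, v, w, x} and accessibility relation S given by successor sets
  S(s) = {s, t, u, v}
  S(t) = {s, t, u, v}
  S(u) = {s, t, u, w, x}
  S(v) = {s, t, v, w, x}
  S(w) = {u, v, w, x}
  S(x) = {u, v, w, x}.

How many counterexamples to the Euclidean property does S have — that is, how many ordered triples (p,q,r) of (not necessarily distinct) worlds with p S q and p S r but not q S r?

Enumerating: (s,u,v), (s,v,u), (t,u,v), (t,v,u), (u,s,w), (u,s,x), (u,t,w), (u,t,x), (u,w,s), (u,w,t), (u,x,s), (u,x,t), … and 12 more.
Total: 24.

24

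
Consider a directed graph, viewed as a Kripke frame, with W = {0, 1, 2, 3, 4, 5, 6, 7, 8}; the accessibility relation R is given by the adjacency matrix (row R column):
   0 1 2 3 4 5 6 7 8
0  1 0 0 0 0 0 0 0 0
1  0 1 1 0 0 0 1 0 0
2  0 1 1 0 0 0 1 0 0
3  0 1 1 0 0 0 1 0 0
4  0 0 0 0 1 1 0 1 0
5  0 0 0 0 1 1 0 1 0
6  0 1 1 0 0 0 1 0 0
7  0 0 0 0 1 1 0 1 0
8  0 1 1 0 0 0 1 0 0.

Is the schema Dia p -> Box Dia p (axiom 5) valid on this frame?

By correspondence theory, 5 is valid on a frame iff R is Euclidean.
Euclidean: yes — any two successors of a common world are R-related.

Yes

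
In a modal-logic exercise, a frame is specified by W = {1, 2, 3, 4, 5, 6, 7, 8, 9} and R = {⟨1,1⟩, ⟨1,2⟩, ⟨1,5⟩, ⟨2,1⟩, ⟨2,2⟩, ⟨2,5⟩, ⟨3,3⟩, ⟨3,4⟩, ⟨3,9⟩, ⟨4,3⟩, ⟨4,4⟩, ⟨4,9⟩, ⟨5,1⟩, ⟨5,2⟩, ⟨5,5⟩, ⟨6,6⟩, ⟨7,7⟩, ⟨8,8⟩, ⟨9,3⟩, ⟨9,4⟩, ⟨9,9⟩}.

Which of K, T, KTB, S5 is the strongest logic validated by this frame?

Reflexive (axiom T): yes — every world is R-related to itself.
Symmetric (axiom B): yes — every pair in R has its reverse in R.
Euclidean (axiom 5): yes — any two successors of a common world are R-related.
So F validates K, T, KTB, S5. The strongest is S5.

S5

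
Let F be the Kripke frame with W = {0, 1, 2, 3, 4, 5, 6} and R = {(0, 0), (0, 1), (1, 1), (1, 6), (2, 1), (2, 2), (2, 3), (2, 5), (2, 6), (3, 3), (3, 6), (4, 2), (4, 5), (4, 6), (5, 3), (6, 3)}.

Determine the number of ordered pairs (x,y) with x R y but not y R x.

10

Enumerating: (0,1), (1,6), (2,1), (2,3), (2,5), (2,6), (4,2), (4,5), (4,6), (5,3).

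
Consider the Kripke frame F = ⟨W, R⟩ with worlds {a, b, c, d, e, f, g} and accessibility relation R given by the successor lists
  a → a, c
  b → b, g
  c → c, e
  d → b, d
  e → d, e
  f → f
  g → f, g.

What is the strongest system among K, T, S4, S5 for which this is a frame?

T

Reflexive (axiom T): yes — every world is R-related to itself.
Transitive (axiom 4): no — a R c and c R e, but not a R e.
Euclidean (axiom 5): no — a R c and a R a, but not c R a.
So F validates K, T; S4 would additionally require R to be transitive. The strongest is T.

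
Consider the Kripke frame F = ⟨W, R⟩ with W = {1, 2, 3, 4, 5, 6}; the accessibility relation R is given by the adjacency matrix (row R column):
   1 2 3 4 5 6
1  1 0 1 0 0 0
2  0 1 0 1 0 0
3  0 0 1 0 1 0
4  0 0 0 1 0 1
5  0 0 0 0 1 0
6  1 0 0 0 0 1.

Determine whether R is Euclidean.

Euclidean: no — 1 R 3 and 1 R 1, but not 3 R 1.

No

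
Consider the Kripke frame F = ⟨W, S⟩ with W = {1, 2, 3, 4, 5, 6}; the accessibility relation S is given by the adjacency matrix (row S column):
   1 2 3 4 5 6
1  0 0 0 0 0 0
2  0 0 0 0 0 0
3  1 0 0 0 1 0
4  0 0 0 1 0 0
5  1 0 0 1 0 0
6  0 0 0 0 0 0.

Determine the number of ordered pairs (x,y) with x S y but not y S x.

4

Enumerating: (3,1), (3,5), (5,1), (5,4).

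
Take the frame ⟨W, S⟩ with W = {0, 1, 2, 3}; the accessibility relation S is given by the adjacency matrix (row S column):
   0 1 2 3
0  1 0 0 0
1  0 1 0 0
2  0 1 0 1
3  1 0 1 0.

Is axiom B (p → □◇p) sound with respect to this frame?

The schema B characterises exactly the symmetric frames.
Symmetric: no — 2 S 1 but not 1 S 2.

No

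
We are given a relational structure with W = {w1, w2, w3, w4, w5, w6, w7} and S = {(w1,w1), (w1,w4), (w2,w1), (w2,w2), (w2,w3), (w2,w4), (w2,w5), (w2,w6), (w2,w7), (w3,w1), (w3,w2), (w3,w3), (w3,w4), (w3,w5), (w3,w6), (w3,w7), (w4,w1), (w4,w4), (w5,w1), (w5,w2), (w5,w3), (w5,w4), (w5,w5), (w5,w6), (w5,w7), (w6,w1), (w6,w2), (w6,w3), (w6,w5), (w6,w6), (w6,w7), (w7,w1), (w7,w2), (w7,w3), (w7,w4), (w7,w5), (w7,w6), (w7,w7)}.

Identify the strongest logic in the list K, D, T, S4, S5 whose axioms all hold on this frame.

Serial (axiom D): yes — every world has a successor (e.g. w1 S w1).
Reflexive (axiom T): yes — every world is S-related to itself.
Transitive (axiom 4): no — w6 S w1 and w1 S w4, but not w6 S w4.
Euclidean (axiom 5): no — w2 S w1 and w2 S w3, but not w1 S w3.
So F validates K, D, T; S4 would additionally require S to be transitive. The strongest is T.

T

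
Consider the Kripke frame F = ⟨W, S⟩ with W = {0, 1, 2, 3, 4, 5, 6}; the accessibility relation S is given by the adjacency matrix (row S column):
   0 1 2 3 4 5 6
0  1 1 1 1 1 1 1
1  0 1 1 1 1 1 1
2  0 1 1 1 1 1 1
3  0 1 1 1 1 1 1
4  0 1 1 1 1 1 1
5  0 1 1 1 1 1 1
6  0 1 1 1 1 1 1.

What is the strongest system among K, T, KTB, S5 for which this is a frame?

Reflexive (axiom T): yes — every world is S-related to itself.
Symmetric (axiom B): no — 0 S 1 but not 1 S 0.
Euclidean (axiom 5): no — 0 S 1 and 0 S 0, but not 1 S 0.
So F validates K, T; KTB would additionally require S to be symmetric. The strongest is T.

T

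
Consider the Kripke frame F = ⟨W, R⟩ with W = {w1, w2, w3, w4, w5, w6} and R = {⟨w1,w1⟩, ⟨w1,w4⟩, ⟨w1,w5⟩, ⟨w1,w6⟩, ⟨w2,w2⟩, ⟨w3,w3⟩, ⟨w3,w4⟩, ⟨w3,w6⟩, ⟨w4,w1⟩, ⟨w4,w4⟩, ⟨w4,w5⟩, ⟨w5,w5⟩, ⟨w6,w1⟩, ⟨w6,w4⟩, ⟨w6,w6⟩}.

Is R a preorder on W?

No

Reflexive: yes — every world is R-related to itself.
Transitive: no — w3 R w4 and w4 R w1, but not w3 R w1.
So R is not a preorder.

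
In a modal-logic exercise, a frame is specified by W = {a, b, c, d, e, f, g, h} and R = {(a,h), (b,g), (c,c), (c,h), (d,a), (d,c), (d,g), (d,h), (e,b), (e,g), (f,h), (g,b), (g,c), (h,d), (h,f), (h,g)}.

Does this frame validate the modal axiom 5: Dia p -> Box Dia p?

By correspondence theory, 5 is valid on a frame iff R is Euclidean.
Euclidean: no — d R a and d R c, but not a R c.

No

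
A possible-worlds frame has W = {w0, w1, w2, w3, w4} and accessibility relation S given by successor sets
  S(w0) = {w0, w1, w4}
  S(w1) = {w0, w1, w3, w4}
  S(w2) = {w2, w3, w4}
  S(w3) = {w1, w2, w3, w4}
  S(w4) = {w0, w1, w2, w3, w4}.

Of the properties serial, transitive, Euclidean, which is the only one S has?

Serial: yes — every world has a successor (e.g. w0 S w0).
Transitive: no — w0 S w1 and w1 S w3, but not w0 S w3.
Euclidean: no — w1 S w0 and w1 S w3, but not w0 S w3.
Only serial holds.

serial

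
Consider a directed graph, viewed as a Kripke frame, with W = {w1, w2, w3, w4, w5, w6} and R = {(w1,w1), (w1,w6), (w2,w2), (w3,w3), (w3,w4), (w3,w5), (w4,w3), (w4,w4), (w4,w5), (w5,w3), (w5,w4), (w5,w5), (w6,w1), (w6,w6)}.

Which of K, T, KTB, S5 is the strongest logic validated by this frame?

S5

Reflexive (axiom T): yes — every world is R-related to itself.
Symmetric (axiom B): yes — every pair in R has its reverse in R.
Euclidean (axiom 5): yes — any two successors of a common world are R-related.
So F validates K, T, KTB, S5. The strongest is S5.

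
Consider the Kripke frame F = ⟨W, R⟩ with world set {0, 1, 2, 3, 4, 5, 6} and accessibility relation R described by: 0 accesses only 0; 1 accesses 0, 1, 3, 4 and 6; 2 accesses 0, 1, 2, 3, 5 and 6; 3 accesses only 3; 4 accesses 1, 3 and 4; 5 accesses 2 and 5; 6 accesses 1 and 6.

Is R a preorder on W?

No

Reflexive: yes — every world is R-related to itself.
Transitive: no — 2 R 1 and 1 R 4, but not 2 R 4.
So R is not a preorder.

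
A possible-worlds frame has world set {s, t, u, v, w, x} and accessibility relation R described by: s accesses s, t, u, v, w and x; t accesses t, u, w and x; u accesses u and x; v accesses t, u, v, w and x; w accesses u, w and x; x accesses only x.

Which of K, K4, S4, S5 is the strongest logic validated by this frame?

S4

Transitive (axiom 4): yes — every two-step R-path is closed by a direct edge.
Reflexive (axiom T): yes — every world is R-related to itself.
Euclidean (axiom 5): no — s R t and s R v, but not t R v.
So F validates K, K4, S4; S5 would additionally require R to be Euclidean. The strongest is S4.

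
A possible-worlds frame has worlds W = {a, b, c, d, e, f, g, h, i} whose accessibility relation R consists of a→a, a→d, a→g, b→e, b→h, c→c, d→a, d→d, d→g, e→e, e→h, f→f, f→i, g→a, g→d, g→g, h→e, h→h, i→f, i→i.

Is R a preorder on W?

No

Reflexive: no — b is not related to itself.
Transitive: yes — every two-step R-path is closed by a direct edge.
So R is not a preorder.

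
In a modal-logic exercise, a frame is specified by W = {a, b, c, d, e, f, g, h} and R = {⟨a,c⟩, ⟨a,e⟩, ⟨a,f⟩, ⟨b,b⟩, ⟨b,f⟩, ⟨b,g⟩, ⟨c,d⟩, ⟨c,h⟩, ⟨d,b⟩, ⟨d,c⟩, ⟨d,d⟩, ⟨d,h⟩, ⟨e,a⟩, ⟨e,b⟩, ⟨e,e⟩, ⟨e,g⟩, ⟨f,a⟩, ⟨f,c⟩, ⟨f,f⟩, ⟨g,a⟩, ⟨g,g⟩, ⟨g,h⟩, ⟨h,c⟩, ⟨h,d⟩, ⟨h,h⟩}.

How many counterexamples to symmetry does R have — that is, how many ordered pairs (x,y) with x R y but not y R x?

9

Enumerating: (a,c), (b,f), (b,g), (d,b), (e,b), (e,g), (f,c), (g,a), (g,h).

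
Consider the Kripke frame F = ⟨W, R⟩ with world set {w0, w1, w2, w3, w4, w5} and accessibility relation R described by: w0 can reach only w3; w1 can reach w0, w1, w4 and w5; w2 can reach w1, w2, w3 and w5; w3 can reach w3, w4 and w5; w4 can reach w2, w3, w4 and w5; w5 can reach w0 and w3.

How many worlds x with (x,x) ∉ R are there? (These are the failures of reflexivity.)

2

Enumerating: w0, w5.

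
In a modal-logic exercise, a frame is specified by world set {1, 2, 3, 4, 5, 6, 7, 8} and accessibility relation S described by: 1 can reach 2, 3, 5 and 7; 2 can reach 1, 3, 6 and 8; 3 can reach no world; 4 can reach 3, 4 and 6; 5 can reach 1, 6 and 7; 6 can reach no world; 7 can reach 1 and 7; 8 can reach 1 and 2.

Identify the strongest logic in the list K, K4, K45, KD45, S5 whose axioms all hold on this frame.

Transitive (axiom 4): no — 1 S 2 and 2 S 6, but not 1 S 6.
Euclidean (axiom 5): no — 1 S 2 and 1 S 5, but not 2 S 5.
Serial (axiom D): no — 3 has no S-successor.
Reflexive (axiom T): no — 1 is not related to itself.
So F validates K; K4 would additionally require S to be transitive. The strongest is K.

K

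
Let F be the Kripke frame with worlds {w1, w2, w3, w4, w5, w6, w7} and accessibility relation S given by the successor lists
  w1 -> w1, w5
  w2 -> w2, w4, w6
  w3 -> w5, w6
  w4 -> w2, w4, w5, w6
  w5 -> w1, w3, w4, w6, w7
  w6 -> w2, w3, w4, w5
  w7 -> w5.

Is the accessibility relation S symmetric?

Yes

Symmetric: yes — every pair in S has its reverse in S.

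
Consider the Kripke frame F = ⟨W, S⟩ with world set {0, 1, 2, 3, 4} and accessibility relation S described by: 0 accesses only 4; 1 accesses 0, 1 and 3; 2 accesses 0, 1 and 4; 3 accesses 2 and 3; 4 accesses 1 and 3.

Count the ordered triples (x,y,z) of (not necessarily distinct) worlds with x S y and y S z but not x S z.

Enumerating: (0,4,1), (0,4,3), (1,0,4), (1,3,2), (2,1,3), (2,4,3), (3,2,0), (3,2,1), (3,2,4), (4,1,0), (4,3,2).

11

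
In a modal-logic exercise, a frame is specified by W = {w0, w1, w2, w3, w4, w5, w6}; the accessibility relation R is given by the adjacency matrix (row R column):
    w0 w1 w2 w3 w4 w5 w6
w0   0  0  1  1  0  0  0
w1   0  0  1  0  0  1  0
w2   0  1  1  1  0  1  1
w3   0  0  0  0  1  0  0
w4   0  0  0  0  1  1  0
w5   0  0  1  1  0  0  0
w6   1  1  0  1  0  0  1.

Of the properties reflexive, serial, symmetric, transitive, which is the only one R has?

Reflexive: no — w0 is not related to itself.
Serial: yes — every world has a successor (e.g. w0 R w2).
Symmetric: no — w0 R w2 but not w2 R w0.
Transitive: no — w0 R w2 and w2 R w1, but not w0 R w1.
Only serial holds.

serial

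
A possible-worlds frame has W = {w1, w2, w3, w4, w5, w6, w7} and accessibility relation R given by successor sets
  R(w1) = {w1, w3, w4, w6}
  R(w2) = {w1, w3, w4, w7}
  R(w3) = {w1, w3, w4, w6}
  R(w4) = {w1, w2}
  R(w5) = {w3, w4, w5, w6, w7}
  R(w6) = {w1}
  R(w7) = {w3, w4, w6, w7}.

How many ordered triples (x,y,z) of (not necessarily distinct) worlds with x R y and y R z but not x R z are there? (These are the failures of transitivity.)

23

Enumerating: (w1,w4,w2), (w2,w1,w6), (w2,w3,w6), (w2,w4,w2), (w2,w7,w6), (w3,w4,w2), (w4,w1,w3), (w4,w1,w4), (w4,w1,w6), (w4,w2,w3), (w4,w2,w4), (w4,w2,w7), … and 11 more.
Total: 23.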